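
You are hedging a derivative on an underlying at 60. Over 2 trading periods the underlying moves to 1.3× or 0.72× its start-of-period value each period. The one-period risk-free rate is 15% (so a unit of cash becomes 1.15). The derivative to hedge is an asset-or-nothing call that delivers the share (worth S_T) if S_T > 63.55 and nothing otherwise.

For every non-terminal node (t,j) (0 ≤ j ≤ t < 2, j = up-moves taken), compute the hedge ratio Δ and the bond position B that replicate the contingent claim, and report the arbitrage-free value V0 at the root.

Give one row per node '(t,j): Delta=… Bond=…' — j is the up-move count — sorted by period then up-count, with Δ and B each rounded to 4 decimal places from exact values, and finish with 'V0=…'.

Risk-neutral probability p* = (R−d)/(u−d) = (1.15−0.72)/(1.3−0.72) = 0.7414.
At expiry t=2: V(2,0)=0.0000, V(2,1)=0.0000, V(2,2)=101.4000
Node (1,0) S=43.2000: V=(p*·0.0000+(1−p*)·0.0000)/1.15=0.0000; Δ=(0.0000−0.0000)/(56.1600−31.1040)=0.0000; B=V−Δ·S=0.0000
Node (1,1) S=78.0000: V=(p*·101.4000+(1−p*)·0.0000)/1.15=65.3703; Δ=(101.4000−0.0000)/(101.4000−56.1600)=2.2414; B=V−Δ·S=-109.4573
Node (0,0) S=60.0000: V=(p*·65.3703+(1−p*)·0.0000)/1.15=42.1428; Δ=(65.3703−0.0000)/(78.0000−43.2000)=1.8785; B=V−Δ·S=-70.5647
Check: Δ(0,0)·S0 + B(0,0) = 42.1428 = V0.

(0,0): Delta=1.8785 Bond=-70.5647
(1,0): Delta=0.0000 Bond=0.0000
(1,1): Delta=2.2414 Bond=-109.4573
V0=42.1428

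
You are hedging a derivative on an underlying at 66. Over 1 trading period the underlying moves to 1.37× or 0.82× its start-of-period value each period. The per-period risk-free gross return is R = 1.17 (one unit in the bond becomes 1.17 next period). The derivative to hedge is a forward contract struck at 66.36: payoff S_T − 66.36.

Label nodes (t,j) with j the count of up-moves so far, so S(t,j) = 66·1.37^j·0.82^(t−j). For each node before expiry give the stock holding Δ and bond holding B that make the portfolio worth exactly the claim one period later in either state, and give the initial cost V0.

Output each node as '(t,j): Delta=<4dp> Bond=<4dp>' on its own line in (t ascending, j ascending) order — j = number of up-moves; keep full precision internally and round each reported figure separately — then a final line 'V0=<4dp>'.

Risk-neutral probability p* = (R−d)/(u−d) = (1.17−0.82)/(1.37−0.82) = 0.6364.
Terminal values V(1,·): V(1,0)=-12.2400, V(1,1)=24.0600
  t=0,j=0: stock 66.0000 → up 90.4200 (V=24.0600), down 54.1200 (V=-12.2400). Price 9.2821; hedge Δ=1.0000, bond B=-56.7179.
Self-financing check: at every node Δ·S+B equals the discounted successor values.

(0,0): Delta=1.0000 Bond=-56.7179
V0=9.2821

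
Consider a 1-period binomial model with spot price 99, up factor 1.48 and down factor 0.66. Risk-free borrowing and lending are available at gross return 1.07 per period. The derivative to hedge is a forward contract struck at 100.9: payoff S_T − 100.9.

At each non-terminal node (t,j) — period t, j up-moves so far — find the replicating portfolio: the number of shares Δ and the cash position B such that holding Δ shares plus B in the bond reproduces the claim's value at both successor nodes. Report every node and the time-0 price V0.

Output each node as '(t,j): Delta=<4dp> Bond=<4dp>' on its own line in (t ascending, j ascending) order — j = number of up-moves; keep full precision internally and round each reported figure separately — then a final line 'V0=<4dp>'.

Since d<R<u, set p* = (R−d)/(u−d) = 0.5000; price each node as the discounted p*-expectation of its children.
Terminal values V(1,·): V(1,0)=-35.5600, V(1,1)=45.6200
  t=0,j=0: stock 99.0000 → up 146.5200 (V=45.6200), down 65.3400 (V=-35.5600). Price 4.7009; hedge Δ=1.0000, bond B=-94.2991.
Check: Δ(0,0)·S0 + B(0,0) = 4.7009 = V0.

(0,0): Delta=1.0000 Bond=-94.2991
V0=4.7009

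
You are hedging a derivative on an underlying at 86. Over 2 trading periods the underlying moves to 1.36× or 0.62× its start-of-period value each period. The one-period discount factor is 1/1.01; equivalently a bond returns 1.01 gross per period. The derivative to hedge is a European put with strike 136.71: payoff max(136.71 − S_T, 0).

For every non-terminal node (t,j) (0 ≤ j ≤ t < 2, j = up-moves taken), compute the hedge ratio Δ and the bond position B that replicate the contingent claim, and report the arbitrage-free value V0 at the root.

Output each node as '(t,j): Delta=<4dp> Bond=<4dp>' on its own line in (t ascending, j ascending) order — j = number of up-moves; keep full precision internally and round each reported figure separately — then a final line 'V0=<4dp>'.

The replicating-portfolio and risk-neutral prices coincide; use p* = (1.01−0.62)/(1.36−0.62) = 0.5270 for the latter.
At expiry t=2: V(2,0)=103.6516, V(2,1)=64.1948, V(2,2)=0.0000
Node (1,0) S=53.3200: V=(p*·64.1948+(1−p*)·103.6516)/1.01=82.0364; Δ=(64.1948−103.6516)/(72.5152−33.0584)=-1.0000; B=V−Δ·S=135.3564
Node (1,1) S=116.9600: V=(p*·0.0000+(1−p*)·64.1948)/1.01=30.0618; Δ=(0.0000−64.1948)/(159.0656−72.5152)=-0.7417; B=V−Δ·S=116.8115
Node (0,0) S=86.0000: V=(p*·30.0618+(1−p*)·82.0364)/1.01=54.1034; Δ=(30.0618−82.0364)/(116.9600−53.3200)=-0.8167; B=V−Δ·S=124.3394
Root portfolio cost Δ·86+B reproduces V0=54.1034.

(0,0): Delta=-0.8167 Bond=124.3394
(1,0): Delta=-1.0000 Bond=135.3564
(1,1): Delta=-0.7417 Bond=116.8115
V0=54.1034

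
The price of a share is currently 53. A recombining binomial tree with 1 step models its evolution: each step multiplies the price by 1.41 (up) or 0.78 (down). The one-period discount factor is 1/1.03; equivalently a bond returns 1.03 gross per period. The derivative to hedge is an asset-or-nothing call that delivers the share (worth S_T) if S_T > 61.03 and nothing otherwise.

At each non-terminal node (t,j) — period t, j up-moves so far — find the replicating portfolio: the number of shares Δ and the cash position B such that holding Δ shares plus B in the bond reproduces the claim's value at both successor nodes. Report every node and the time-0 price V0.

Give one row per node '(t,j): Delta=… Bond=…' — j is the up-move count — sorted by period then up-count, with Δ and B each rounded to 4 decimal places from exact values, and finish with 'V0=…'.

(0,0): Delta=2.2381 Bond=-89.8280
V0=28.7910

Under the risk-neutral measure, an up-move has probability p* = (R−d)/(u−d) = 0.3968 and values discount at R = 1.03.
Payoff layer (t=1): V(1,0)=0.0000, V(1,1)=74.7300
(0,0): S=53.0000. Δ = (V_up−V_dn)/(S_up−S_dn) = (74.7300−0.0000)/(74.7300−41.3400) = 2.2381. V = [p*·74.7300 + (1−p*)·0.0000]/1.03 = 28.7910. B = V − Δ·S = -89.8280.
The time-0 hedge costs 28.7910, which is the no-arbitrage price.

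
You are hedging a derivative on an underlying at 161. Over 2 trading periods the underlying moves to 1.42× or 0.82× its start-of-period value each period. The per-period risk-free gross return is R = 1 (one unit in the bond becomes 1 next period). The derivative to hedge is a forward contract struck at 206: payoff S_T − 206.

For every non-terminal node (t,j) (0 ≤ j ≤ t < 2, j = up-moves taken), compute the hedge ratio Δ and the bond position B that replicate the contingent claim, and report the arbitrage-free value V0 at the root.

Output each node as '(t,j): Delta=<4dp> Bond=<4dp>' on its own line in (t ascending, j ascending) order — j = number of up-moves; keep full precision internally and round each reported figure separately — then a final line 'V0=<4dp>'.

The replicating-portfolio and risk-neutral prices coincide; use p* = (1−0.82)/(1.42−0.82) = 0.3000 for the latter.
At expiry t=2: V(2,0)=-97.7436, V(2,1)=-18.5316, V(2,2)=118.6404
Node (1,0) S=132.0200: V=(p*·-18.5316+(1−p*)·-97.7436)/1=-73.9800; Δ=(-18.5316−-97.7436)/(187.4684−108.2564)=1.0000; B=V−Δ·S=-206.0000
Node (1,1) S=228.6200: V=(p*·118.6404+(1−p*)·-18.5316)/1=22.6200; Δ=(118.6404−-18.5316)/(324.6404−187.4684)=1.0000; B=V−Δ·S=-206.0000
Node (0,0) S=161.0000: V=(p*·22.6200+(1−p*)·-73.9800)/1=-45.0000; Δ=(22.6200−-73.9800)/(228.6200−132.0200)=1.0000; B=V−Δ·S=-206.0000
Check: Δ(0,0)·S0 + B(0,0) = -45.0000 = V0.

(0,0): Delta=1.0000 Bond=-206.0000
(1,0): Delta=1.0000 Bond=-206.0000
(1,1): Delta=1.0000 Bond=-206.0000
V0=-45.0000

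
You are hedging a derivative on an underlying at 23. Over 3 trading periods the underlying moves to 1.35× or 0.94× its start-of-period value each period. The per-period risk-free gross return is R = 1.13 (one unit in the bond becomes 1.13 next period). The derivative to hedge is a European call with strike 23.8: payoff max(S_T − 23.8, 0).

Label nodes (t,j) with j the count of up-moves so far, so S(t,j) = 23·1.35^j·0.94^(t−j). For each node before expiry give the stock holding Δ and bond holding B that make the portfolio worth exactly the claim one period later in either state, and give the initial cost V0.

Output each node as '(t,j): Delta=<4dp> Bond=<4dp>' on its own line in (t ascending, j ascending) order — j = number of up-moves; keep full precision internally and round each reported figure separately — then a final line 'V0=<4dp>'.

The replicating-portfolio and risk-neutral prices coincide; use p* = (1.13−0.94)/(1.35−0.94) = 0.4634 for the latter.
At expiry t=3: V(3,0)=0.0000, V(3,1)=3.6358, V(3,2)=15.6025, V(3,3)=32.7886
(2,0): S=20.3228. Δ = (V_up−V_dn)/(S_up−S_dn) = (3.6358−0.0000)/(27.4358−19.1034) = 0.4363. V = [p*·3.6358 + (1−p*)·0.0000]/1.13 = 1.4910. B = V − Δ·S = -7.3767.
(2,1): S=29.1870. Δ = (V_up−V_dn)/(S_up−S_dn) = (15.6025−3.6358)/(39.4025−27.4358) = 1.0000. V = [p*·15.6025 + (1−p*)·3.6358]/1.13 = 8.1251. B = V − Δ·S = -21.0619.
(2,2): S=41.9175. Δ = (V_up−V_dn)/(S_up−S_dn) = (32.7886−15.6025)/(56.5886−39.4025) = 1.0000. V = [p*·32.7886 + (1−p*)·15.6025]/1.13 = 20.8556. B = V − Δ·S = -21.0619.
(1,0): S=21.6200. Δ = (V_up−V_dn)/(S_up−S_dn) = (8.1251−1.4910)/(29.1870−20.3228) = 0.7484. V = [p*·8.1251 + (1−p*)·1.4910]/1.13 = 4.0401. B = V − Δ·S = -12.1404.
(1,1): S=31.0500. Δ = (V_up−V_dn)/(S_up−S_dn) = (20.8556−8.1251)/(41.9175−29.1870) = 1.0000. V = [p*·20.8556 + (1−p*)·8.1251]/1.13 = 12.4111. B = V − Δ·S = -18.6389.
(0,0): S=23.0000. Δ = (V_up−V_dn)/(S_up−S_dn) = (12.4111−4.0401)/(31.0500−21.6200) = 0.8877. V = [p*·12.4111 + (1−p*)·4.0401]/1.13 = 7.0083. B = V − Δ·S = -13.4088.
Check: Δ(0,0)·S0 + B(0,0) = 7.0083 = V0.

(0,0): Delta=0.8877 Bond=-13.4088
(1,0): Delta=0.7484 Bond=-12.1404
(1,1): Delta=1.0000 Bond=-18.6389
(2,0): Delta=0.4363 Bond=-7.3767
(2,1): Delta=1.0000 Bond=-21.0619
(2,2): Delta=1.0000 Bond=-21.0619
V0=7.0083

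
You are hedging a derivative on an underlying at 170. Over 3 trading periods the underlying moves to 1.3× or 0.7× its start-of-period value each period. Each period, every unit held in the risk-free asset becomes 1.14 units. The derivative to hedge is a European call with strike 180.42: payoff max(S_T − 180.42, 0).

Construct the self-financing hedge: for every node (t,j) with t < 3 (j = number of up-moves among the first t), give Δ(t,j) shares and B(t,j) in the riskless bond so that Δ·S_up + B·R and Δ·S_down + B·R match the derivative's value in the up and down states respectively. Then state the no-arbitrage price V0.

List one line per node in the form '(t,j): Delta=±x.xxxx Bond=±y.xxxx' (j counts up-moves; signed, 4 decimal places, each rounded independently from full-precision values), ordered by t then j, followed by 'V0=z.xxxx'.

No-arbitrage ⇒ martingale measure with p* = (R−d)/(u−d) = 0.7333.
Terminal values V(3,·): V(3,0)=0.0000, V(3,1)=0.0000, V(3,2)=20.6900, V(3,3)=193.0700
(2,0): S=83.3000. Δ = (V_up−V_dn)/(S_up−S_dn) = (0.0000−0.0000)/(108.2900−58.3100) = 0.0000. V = [p*·0.0000 + (1−p*)·0.0000]/1.14 = 0.0000. B = V − Δ·S = 0.0000.
(2,1): S=154.7000. Δ = (V_up−V_dn)/(S_up−S_dn) = (20.6900−0.0000)/(201.1100−108.2900) = 0.2229. V = [p*·20.6900 + (1−p*)·0.0000]/1.14 = 13.3094. B = V − Δ·S = -21.1740.
(2,2): S=287.3000. Δ = (V_up−V_dn)/(S_up−S_dn) = (193.0700−20.6900)/(373.4900−201.1100) = 1.0000. V = [p*·193.0700 + (1−p*)·20.6900]/1.14 = 129.0368. B = V − Δ·S = -158.2632.
(1,0): S=119.0000. Δ = (V_up−V_dn)/(S_up−S_dn) = (13.3094−0.0000)/(154.7000−83.3000) = 0.1864. V = [p*·13.3094 + (1−p*)·0.0000]/1.14 = 8.5616. B = V − Δ·S = -13.6207.
(1,1): S=221.0000. Δ = (V_up−V_dn)/(S_up−S_dn) = (129.0368−13.3094)/(287.3000−154.7000) = 0.8728. V = [p*·129.0368 + (1−p*)·13.3094]/1.14 = 86.1195. B = V − Δ·S = -106.7597.
(0,0): S=170.0000. Δ = (V_up−V_dn)/(S_up−S_dn) = (86.1195−8.5616)/(221.0000−119.0000) = 0.7604. V = [p*·86.1195 + (1−p*)·8.5616]/1.14 = 57.4012. B = V − Δ·S = -71.8619.
Root portfolio cost Δ·170+B reproduces V0=57.4012.

(0,0): Delta=0.7604 Bond=-71.8619
(1,0): Delta=0.1864 Bond=-13.6207
(1,1): Delta=0.8728 Bond=-106.7597
(2,0): Delta=0.0000 Bond=0.0000
(2,1): Delta=0.2229 Bond=-21.1740
(2,2): Delta=1.0000 Bond=-158.2632
V0=57.4012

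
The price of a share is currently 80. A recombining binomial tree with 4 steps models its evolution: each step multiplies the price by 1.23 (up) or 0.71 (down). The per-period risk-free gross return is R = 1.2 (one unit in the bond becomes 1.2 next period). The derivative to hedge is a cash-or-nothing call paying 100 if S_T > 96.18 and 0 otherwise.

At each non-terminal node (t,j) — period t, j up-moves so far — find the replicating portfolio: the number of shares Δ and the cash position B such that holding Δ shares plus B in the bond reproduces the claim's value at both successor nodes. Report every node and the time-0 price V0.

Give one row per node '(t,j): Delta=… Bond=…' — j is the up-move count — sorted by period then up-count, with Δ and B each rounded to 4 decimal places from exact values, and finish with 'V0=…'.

Since d<R<u, set p* = (R−d)/(u−d) = 0.9423; price each node as the discounted p*-expectation of its children.
Terminal payoffs: V(4,0)=0.0000, V(4,1)=0.0000, V(4,2)=0.0000, V(4,3)=100.0000, V(4,4)=100.0000
Node (3,0) S=28.6329: V=(p*·0.0000+(1−p*)·0.0000)/1.2=0.0000; Δ=(0.0000−0.0000)/(35.2184−20.3293)=0.0000; B=V−Δ·S=0.0000
Node (3,1) S=49.6034: V=(p*·0.0000+(1−p*)·0.0000)/1.2=0.0000; Δ=(0.0000−0.0000)/(61.0122−35.2184)=0.0000; B=V−Δ·S=0.0000
Node (3,2) S=85.9327: V=(p*·100.0000+(1−p*)·0.0000)/1.2=78.5256; Δ=(100.0000−0.0000)/(105.6972−61.0122)=2.2379; B=V−Δ·S=-113.7821
Node (3,3) S=148.8694: V=(p*·100.0000+(1−p*)·100.0000)/1.2=83.3333; Δ=(100.0000−100.0000)/(183.1093−105.6972)=0.0000; B=V−Δ·S=83.3333
Node (2,0) S=40.3280: V=(p*·0.0000+(1−p*)·0.0000)/1.2=0.0000; Δ=(0.0000−0.0000)/(49.6034−28.6329)=0.0000; B=V−Δ·S=0.0000
Node (2,1) S=69.8640: V=(p*·78.5256+(1−p*)·0.0000)/1.2=61.6628; Δ=(78.5256−0.0000)/(85.9327−49.6034)=2.1615; B=V−Δ·S=-89.3481
Node (2,2) S=121.0320: V=(p*·83.3333+(1−p*)·78.5256)/1.2=69.2133; Δ=(83.3333−78.5256)/(148.8694−85.9327)=0.0764; B=V−Δ·S=59.9677
Node (1,0) S=56.8000: V=(p*·61.6628+(1−p*)·0.0000)/1.2=48.4211; Δ=(61.6628−0.0000)/(69.8640−40.3280)=2.0877; B=V−Δ·S=-70.1612
Node (1,1) S=98.4000: V=(p*·69.2133+(1−p*)·61.6628)/1.2=57.3147; Δ=(69.2133−61.6628)/(121.0320−69.8640)=0.1476; B=V−Δ·S=42.7945
Node (0,0) S=80.0000: V=(p*·57.3147+(1−p*)·48.4211)/1.2=47.3347; Δ=(57.3147−48.4211)/(98.4000−56.8000)=0.2138; B=V−Δ·S=30.2315
Self-financing check: at every node Δ·S+B equals the discounted successor values.

(0,0): Delta=0.2138 Bond=30.2315
(1,0): Delta=2.0877 Bond=-70.1612
(1,1): Delta=0.1476 Bond=42.7945
(2,0): Delta=0.0000 Bond=0.0000
(2,1): Delta=2.1615 Bond=-89.3481
(2,2): Delta=0.0764 Bond=59.9677
(3,0): Delta=0.0000 Bond=0.0000
(3,1): Delta=0.0000 Bond=0.0000
(3,2): Delta=2.2379 Bond=-113.7821
(3,3): Delta=0.0000 Bond=83.3333
V0=47.3347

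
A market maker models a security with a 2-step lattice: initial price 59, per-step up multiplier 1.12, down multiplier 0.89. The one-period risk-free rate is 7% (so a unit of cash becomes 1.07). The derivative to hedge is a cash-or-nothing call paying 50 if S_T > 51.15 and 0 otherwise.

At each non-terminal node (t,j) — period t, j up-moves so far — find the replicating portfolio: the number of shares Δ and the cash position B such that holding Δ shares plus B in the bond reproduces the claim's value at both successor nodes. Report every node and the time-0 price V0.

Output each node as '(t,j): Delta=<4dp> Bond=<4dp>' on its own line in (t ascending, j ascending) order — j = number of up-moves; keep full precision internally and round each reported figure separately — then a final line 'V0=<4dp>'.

(0,0): Delta=0.7486 Bond=-2.5592
(1,0): Delta=4.1400 Bond=-180.8208
(1,1): Delta=0.0000 Bond=46.7290
V0=41.6080

Under the risk-neutral measure, an up-move has probability p* = (R−d)/(u−d) = 0.7826 and values discount at R = 1.07.
Terminal payoffs: V(2,0)=0.0000, V(2,1)=50.0000, V(2,2)=50.0000
  t=1,j=0: stock 52.5100 → up 58.8112 (V=50.0000), down 46.7339 (V=0.0000). Price 36.5705; hedge Δ=4.1400, bond B=-180.8208.
  t=1,j=1: stock 66.0800 → up 74.0096 (V=50.0000), down 58.8112 (V=50.0000). Price 46.7290; hedge Δ=0.0000, bond B=46.7290.
  t=0,j=0: stock 59.0000 → up 66.0800 (V=46.7290), down 52.5100 (V=36.5705). Price 41.6080; hedge Δ=0.7486, bond B=-2.5592.
Self-financing check: at every node Δ·S+B equals the discounted successor values.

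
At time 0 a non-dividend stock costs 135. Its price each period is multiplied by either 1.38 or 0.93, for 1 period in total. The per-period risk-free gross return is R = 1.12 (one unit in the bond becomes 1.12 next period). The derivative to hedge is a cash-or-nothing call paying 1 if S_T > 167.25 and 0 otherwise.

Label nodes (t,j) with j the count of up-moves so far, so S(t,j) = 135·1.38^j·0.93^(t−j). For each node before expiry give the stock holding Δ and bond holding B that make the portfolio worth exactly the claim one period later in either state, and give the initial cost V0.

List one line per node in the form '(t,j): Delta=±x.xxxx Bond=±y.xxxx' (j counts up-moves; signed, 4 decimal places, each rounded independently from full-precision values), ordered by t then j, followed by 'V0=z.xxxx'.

Since d<R<u, set p* = (R−d)/(u−d) = 0.4222; price each node as the discounted p*-expectation of its children.
At expiry t=1: V(1,0)=0.0000, V(1,1)=1.0000
Node (0,0) S=135.0000: V=(p*·1.0000+(1−p*)·0.0000)/1.12=0.3770; Δ=(1.0000−0.0000)/(186.3000−125.5500)=0.0165; B=V−Δ·S=-1.8452
The time-0 hedge costs 0.3770, which is the no-arbitrage price.

(0,0): Delta=0.0165 Bond=-1.8452
V0=0.3770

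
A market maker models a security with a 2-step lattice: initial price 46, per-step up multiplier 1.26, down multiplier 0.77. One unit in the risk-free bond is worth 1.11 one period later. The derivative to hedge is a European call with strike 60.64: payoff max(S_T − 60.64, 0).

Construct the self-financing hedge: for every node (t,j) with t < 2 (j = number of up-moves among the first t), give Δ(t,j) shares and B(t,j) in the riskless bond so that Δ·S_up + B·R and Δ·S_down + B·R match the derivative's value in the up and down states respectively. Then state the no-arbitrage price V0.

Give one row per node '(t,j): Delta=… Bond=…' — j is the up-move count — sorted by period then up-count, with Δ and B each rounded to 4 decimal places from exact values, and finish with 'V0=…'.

(0,0): Delta=0.3436 Bond=-10.9645
(1,0): Delta=0.0000 Bond=0.0000
(1,1): Delta=0.4362 Bond=-17.5400
V0=4.8415

No-arbitrage ⇒ martingale measure with p* = (R−d)/(u−d) = 0.6939.
Terminal payoffs: V(2,0)=0.0000, V(2,1)=0.0000, V(2,2)=12.3896
(1,0): S=35.4200. Δ = (V_up−V_dn)/(S_up−S_dn) = (0.0000−0.0000)/(44.6292−27.2734) = 0.0000. V = [p*·0.0000 + (1−p*)·0.0000]/1.11 = 0.0000. B = V − Δ·S = 0.0000.
(1,1): S=57.9600. Δ = (V_up−V_dn)/(S_up−S_dn) = (12.3896−0.0000)/(73.0296−44.6292) = 0.4362. V = [p*·12.3896 + (1−p*)·0.0000]/1.11 = 7.7449. B = V − Δ·S = -17.5400.
(0,0): S=46.0000. Δ = (V_up−V_dn)/(S_up−S_dn) = (7.7449−0.0000)/(57.9600−35.4200) = 0.3436. V = [p*·7.7449 + (1−p*)·0.0000]/1.11 = 4.8415. B = V − Δ·S = -10.9645.
The time-0 hedge costs 4.8415, which is the no-arbitrage price.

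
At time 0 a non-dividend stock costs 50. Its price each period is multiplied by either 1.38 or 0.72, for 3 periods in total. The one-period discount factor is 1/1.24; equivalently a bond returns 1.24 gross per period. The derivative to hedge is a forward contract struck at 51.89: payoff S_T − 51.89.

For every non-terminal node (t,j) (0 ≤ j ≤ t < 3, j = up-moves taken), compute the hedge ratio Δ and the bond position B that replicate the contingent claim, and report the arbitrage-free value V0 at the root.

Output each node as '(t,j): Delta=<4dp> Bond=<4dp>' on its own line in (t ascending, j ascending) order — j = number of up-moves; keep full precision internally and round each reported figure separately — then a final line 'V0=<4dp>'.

Under the risk-neutral measure, an up-move has probability p* = (R−d)/(u−d) = 0.7879 and values discount at R = 1.24.
Terminal values V(3,·): V(3,0)=-33.2276, V(3,1)=-16.1204, V(3,2)=16.6684, V(3,3)=79.5136
  t=2,j=0: stock 25.9200 → up 35.7696 (V=-16.1204), down 18.6624 (V=-33.2276). Price -15.9268; hedge Δ=1.0000, bond B=-41.8468.
  t=2,j=1: stock 49.6800 → up 68.5584 (V=16.6684), down 35.7696 (V=-16.1204). Price 7.8332; hedge Δ=1.0000, bond B=-41.8468.
  t=2,j=2: stock 95.2200 → up 131.4036 (V=79.5136), down 68.5584 (V=16.6684). Price 53.3732; hedge Δ=1.0000, bond B=-41.8468.
  t=1,j=0: stock 36.0000 → up 49.6800 (V=7.8332), down 25.9200 (V=-15.9268). Price 2.2526; hedge Δ=1.0000, bond B=-33.7474.
  t=1,j=1: stock 69.0000 → up 95.2200 (V=53.3732), down 49.6800 (V=7.8332). Price 35.2526; hedge Δ=1.0000, bond B=-33.7474.
  t=0,j=0: stock 50.0000 → up 69.0000 (V=35.2526), down 36.0000 (V=2.2526). Price 22.7844; hedge Δ=1.0000, bond B=-27.2156.
Each (Δ,B) replicates both successor values, so the strategy is self-financing and V0 is arbitrage-free.

(0,0): Delta=1.0000 Bond=-27.2156
(1,0): Delta=1.0000 Bond=-33.7474
(1,1): Delta=1.0000 Bond=-33.7474
(2,0): Delta=1.0000 Bond=-41.8468
(2,1): Delta=1.0000 Bond=-41.8468
(2,2): Delta=1.0000 Bond=-41.8468
V0=22.7844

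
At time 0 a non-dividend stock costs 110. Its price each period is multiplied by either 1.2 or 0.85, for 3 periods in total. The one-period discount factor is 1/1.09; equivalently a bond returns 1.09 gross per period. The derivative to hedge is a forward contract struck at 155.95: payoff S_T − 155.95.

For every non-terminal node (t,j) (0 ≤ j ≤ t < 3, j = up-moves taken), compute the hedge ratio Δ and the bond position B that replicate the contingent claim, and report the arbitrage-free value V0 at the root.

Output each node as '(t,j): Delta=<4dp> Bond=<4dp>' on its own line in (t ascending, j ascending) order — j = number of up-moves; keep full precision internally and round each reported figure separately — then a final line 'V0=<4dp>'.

(0,0): Delta=1.0000 Bond=-120.4220
(1,0): Delta=1.0000 Bond=-131.2600
(1,1): Delta=1.0000 Bond=-131.2600
(2,0): Delta=1.0000 Bond=-143.0734
(2,1): Delta=1.0000 Bond=-143.0734
(2,2): Delta=1.0000 Bond=-143.0734
V0=-10.4220

No-arbitrage ⇒ martingale measure with p* = (R−d)/(u−d) = 0.6857.
Terminal values V(3,·): V(3,0)=-88.3962, V(3,1)=-60.5800, V(3,2)=-21.3100, V(3,3)=34.1300
(2,0): S=79.4750. Δ = (V_up−V_dn)/(S_up−S_dn) = (-60.5800−-88.3962)/(95.3700−67.5537) = 1.0000. V = [p*·-60.5800 + (1−p*)·-88.3962]/1.09 = -63.5984. B = V − Δ·S = -143.0734.
(2,1): S=112.2000. Δ = (V_up−V_dn)/(S_up−S_dn) = (-21.3100−-60.5800)/(134.6400−95.3700) = 1.0000. V = [p*·-21.3100 + (1−p*)·-60.5800]/1.09 = -30.8734. B = V − Δ·S = -143.0734.
(2,2): S=158.4000. Δ = (V_up−V_dn)/(S_up−S_dn) = (34.1300−-21.3100)/(190.0800−134.6400) = 1.0000. V = [p*·34.1300 + (1−p*)·-21.3100]/1.09 = 15.3266. B = V − Δ·S = -143.0734.
(1,0): S=93.5000. Δ = (V_up−V_dn)/(S_up−S_dn) = (-30.8734−-63.5984)/(112.2000−79.4750) = 1.0000. V = [p*·-30.8734 + (1−p*)·-63.5984]/1.09 = -37.7600. B = V − Δ·S = -131.2600.
(1,1): S=132.0000. Δ = (V_up−V_dn)/(S_up−S_dn) = (15.3266−-30.8734)/(158.4000−112.2000) = 1.0000. V = [p*·15.3266 + (1−p*)·-30.8734]/1.09 = 0.7400. B = V − Δ·S = -131.2600.
(0,0): S=110.0000. Δ = (V_up−V_dn)/(S_up−S_dn) = (0.7400−-37.7600)/(132.0000−93.5000) = 1.0000. V = [p*·0.7400 + (1−p*)·-37.7600]/1.09 = -10.4220. B = V − Δ·S = -120.4220.
Self-financing check: at every node Δ·S+B equals the discounted successor values.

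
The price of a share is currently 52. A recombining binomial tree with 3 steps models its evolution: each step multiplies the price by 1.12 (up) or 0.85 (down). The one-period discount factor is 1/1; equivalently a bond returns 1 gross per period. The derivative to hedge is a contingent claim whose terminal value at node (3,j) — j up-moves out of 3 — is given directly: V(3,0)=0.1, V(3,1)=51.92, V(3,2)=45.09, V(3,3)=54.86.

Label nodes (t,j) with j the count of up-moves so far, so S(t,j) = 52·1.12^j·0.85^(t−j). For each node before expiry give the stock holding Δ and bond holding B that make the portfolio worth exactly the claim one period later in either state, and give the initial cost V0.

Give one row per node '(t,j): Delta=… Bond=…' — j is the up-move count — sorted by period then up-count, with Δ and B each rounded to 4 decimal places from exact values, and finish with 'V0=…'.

(0,0): Delta=0.7036 Bond=8.4765
(1,0): Delta=1.6119 Bond=-31.6710
(1,1): Delta=0.1521 Bond=40.5945
(2,0): Delta=5.1085 Bond=-163.0370
(2,1): Delta=-0.5110 Bond=73.4219
(2,2): Delta=0.5547 Bond=14.3326
V0=45.0641

No-arbitrage ⇒ martingale measure with p* = (R−d)/(u−d) = 0.5556.
Terminal values V(3,·): V(3,0)=0.1000, V(3,1)=51.9200, V(3,2)=45.0900, V(3,3)=54.8600
Node (2,0) S=37.5700: V=(p*·51.9200+(1−p*)·0.1000)/1=28.8889; Δ=(51.9200−0.1000)/(42.0784−31.9345)=5.1085; B=V−Δ·S=-163.0370
Node (2,1) S=49.5040: V=(p*·45.0900+(1−p*)·51.9200)/1=48.1256; Δ=(45.0900−51.9200)/(55.4445−42.0784)=-0.5110; B=V−Δ·S=73.4219
Node (2,2) S=65.2288: V=(p*·54.8600+(1−p*)·45.0900)/1=50.5178; Δ=(54.8600−45.0900)/(73.0563−55.4445)=0.5547; B=V−Δ·S=14.3326
Node (1,0) S=44.2000: V=(p*·48.1256+(1−p*)·28.8889)/1=39.5759; Δ=(48.1256−28.8889)/(49.5040−37.5700)=1.6119; B=V−Δ·S=-31.6710
Node (1,1) S=58.2400: V=(p*·50.5178+(1−p*)·48.1256)/1=49.4546; Δ=(50.5178−48.1256)/(65.2288−49.5040)=0.1521; B=V−Δ·S=40.5945
Node (0,0) S=52.0000: V=(p*·49.4546+(1−p*)·39.5759)/1=45.0641; Δ=(49.4546−39.5759)/(58.2400−44.2000)=0.7036; B=V−Δ·S=8.4765
Root portfolio cost Δ·52+B reproduces V0=45.0641.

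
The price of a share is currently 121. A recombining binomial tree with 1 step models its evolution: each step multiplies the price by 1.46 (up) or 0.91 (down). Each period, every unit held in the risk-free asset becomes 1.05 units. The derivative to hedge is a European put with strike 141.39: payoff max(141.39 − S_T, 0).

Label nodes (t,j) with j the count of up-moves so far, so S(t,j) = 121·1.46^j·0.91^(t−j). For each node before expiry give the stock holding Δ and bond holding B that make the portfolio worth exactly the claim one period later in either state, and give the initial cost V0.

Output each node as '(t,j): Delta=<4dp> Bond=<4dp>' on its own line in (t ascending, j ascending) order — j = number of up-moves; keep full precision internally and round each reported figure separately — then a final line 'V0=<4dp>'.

(0,0): Delta=-0.4700 Bond=79.0802
V0=22.2074

Since d<R<u, set p* = (R−d)/(u−d) = 0.2545; price each node as the discounted p*-expectation of its children.
Payoff layer (t=1): V(1,0)=31.2800, V(1,1)=0.0000
  t=0,j=0: stock 121.0000 → up 176.6600 (V=0.0000), down 110.1100 (V=31.2800). Price 22.2074; hedge Δ=-0.4700, bond B=79.0802.
Self-financing check: at every node Δ·S+B equals the discounted successor values.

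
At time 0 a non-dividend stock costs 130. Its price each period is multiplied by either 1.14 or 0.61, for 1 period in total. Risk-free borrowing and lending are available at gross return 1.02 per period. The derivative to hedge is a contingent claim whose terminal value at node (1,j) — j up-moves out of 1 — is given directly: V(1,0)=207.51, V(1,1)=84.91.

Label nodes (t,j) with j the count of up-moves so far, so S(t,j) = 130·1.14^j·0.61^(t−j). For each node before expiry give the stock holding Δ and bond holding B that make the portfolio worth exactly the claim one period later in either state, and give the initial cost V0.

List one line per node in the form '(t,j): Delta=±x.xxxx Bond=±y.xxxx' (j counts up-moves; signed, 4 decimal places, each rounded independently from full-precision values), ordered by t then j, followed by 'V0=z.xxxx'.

(0,0): Delta=-1.7794 Bond=341.7801
V0=110.4593

Since d<R<u, set p* = (R−d)/(u−d) = 0.7736; price each node as the discounted p*-expectation of its children.
Payoff layer (t=1): V(1,0)=207.5100, V(1,1)=84.9100
  t=0,j=0: stock 130.0000 → up 148.2000 (V=84.9100), down 79.3000 (V=207.5100). Price 110.4593; hedge Δ=-1.7794, bond B=341.7801.
Each (Δ,B) replicates both successor values, so the strategy is self-financing and V0 is arbitrage-free.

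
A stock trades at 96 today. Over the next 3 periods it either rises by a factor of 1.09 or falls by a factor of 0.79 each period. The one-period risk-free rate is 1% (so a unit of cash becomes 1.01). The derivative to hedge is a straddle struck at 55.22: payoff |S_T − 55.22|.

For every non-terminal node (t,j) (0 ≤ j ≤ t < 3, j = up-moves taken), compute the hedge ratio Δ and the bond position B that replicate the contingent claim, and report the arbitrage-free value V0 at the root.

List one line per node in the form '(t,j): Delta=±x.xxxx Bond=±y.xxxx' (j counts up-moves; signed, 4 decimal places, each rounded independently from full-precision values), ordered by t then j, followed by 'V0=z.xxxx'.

(0,0): Delta=0.9618 Bond=-49.6397
(1,0): Delta=0.8169 Bond=-39.1474
(1,1): Delta=1.0000 Bond=-54.1319
(2,0): Delta=0.1223 Bond=2.0805
(2,1): Delta=1.0000 Bond=-54.6733
(2,2): Delta=1.0000 Bond=-54.6733
V0=42.6944

No-arbitrage ⇒ martingale measure with p* = (R−d)/(u−d) = 0.7333.
At expiry t=3: V(3,0)=7.8883, V(3,1)=10.0858, V(3,2)=34.8855, V(3,3)=69.1028
(2,0): S=59.9136. Δ = (V_up−V_dn)/(S_up−S_dn) = (10.0858−7.8883)/(65.3058−47.3317) = 0.1223. V = [p*·10.0858 + (1−p*)·7.8883]/1.01 = 9.4057. B = V − Δ·S = 2.0805.
(2,1): S=82.6656. Δ = (V_up−V_dn)/(S_up−S_dn) = (34.8855−10.0858)/(90.1055−65.3058) = 1.0000. V = [p*·34.8855 + (1−p*)·10.0858]/1.01 = 27.9923. B = V − Δ·S = -54.6733.
(2,2): S=114.0576. Δ = (V_up−V_dn)/(S_up−S_dn) = (69.1028−34.8855)/(124.3228−90.1055) = 1.0000. V = [p*·69.1028 + (1−p*)·34.8855]/1.01 = 59.3843. B = V − Δ·S = -54.6733.
(1,0): S=75.8400. Δ = (V_up−V_dn)/(S_up−S_dn) = (27.9923−9.4057)/(82.6656−59.9136) = 0.8169. V = [p*·27.9923 + (1−p*)·9.4057]/1.01 = 22.8078. B = V − Δ·S = -39.1474.
(1,1): S=104.6400. Δ = (V_up−V_dn)/(S_up−S_dn) = (59.3843−27.9923)/(114.0576−82.6656) = 1.0000. V = [p*·59.3843 + (1−p*)·27.9923]/1.01 = 50.5081. B = V − Δ·S = -54.1319.
(0,0): S=96.0000. Δ = (V_up−V_dn)/(S_up−S_dn) = (50.5081−22.8078)/(104.6400−75.8400) = 0.9618. V = [p*·50.5081 + (1−p*)·22.8078]/1.01 = 42.6944. B = V − Δ·S = -49.6397.
Self-financing check: at every node Δ·S+B equals the discounted successor values.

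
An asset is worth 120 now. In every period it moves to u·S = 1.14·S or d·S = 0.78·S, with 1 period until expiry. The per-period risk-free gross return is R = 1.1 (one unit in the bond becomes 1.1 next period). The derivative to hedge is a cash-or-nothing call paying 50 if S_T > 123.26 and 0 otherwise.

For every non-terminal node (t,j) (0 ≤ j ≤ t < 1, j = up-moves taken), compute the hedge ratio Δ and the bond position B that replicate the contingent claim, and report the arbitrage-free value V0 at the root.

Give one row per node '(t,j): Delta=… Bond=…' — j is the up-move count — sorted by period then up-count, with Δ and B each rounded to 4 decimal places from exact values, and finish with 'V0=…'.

Risk-neutral probability p* = (R−d)/(u−d) = (1.1−0.78)/(1.14−0.78) = 0.8889.
At expiry t=1: V(1,0)=0.0000, V(1,1)=50.0000
  t=0,j=0: stock 120.0000 → up 136.8000 (V=50.0000), down 93.6000 (V=0.0000). Price 40.4040; hedge Δ=1.1574, bond B=-98.4848.
The time-0 hedge costs 40.4040, which is the no-arbitrage price.

(0,0): Delta=1.1574 Bond=-98.4848
V0=40.4040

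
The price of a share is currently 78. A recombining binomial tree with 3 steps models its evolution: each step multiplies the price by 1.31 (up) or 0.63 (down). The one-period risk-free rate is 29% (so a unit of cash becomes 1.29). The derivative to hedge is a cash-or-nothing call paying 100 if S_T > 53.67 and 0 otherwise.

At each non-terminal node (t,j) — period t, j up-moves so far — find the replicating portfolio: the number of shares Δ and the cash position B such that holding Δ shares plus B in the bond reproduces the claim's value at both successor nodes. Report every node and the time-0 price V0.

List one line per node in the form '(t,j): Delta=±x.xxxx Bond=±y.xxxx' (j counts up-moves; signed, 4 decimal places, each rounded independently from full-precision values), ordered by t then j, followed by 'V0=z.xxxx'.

No-arbitrage ⇒ martingale measure with p* = (R−d)/(u−d) = 0.9706.
Payoff layer (t=3): V(3,0)=0.0000, V(3,1)=0.0000, V(3,2)=100.0000, V(3,3)=100.0000
  t=2,j=0: stock 30.9582 → up 40.5552 (V=0.0000), down 19.5037 (V=0.0000). Price 0.0000; hedge Δ=0.0000, bond B=0.0000.
  t=2,j=1: stock 64.3734 → up 84.3292 (V=100.0000), down 40.5552 (V=0.0000). Price 75.2394; hedge Δ=2.2845, bond B=-71.8194.
  t=2,j=2: stock 133.8558 → up 175.3511 (V=100.0000), down 84.3292 (V=100.0000). Price 77.5194; hedge Δ=0.0000, bond B=77.5194.
  t=1,j=0: stock 49.1400 → up 64.3734 (V=75.2394), down 30.9582 (V=0.0000). Price 56.6097; hedge Δ=2.2517, bond B=-54.0365.
  t=1,j=1: stock 102.1800 → up 133.8558 (V=77.5194), down 64.3734 (V=75.2394). Price 60.0406; hedge Δ=0.0328, bond B=56.6876.
  t=0,j=0: stock 78.0000 → up 102.1800 (V=60.0406), down 49.1400 (V=56.6097). Price 46.4648; hedge Δ=0.0647, bond B=41.4194.
Each (Δ,B) replicates both successor values, so the strategy is self-financing and V0 is arbitrage-free.

(0,0): Delta=0.0647 Bond=41.4194
(1,0): Delta=2.2517 Bond=-54.0365
(1,1): Delta=0.0328 Bond=56.6876
(2,0): Delta=0.0000 Bond=0.0000
(2,1): Delta=2.2845 Bond=-71.8194
(2,2): Delta=0.0000 Bond=77.5194
V0=46.4648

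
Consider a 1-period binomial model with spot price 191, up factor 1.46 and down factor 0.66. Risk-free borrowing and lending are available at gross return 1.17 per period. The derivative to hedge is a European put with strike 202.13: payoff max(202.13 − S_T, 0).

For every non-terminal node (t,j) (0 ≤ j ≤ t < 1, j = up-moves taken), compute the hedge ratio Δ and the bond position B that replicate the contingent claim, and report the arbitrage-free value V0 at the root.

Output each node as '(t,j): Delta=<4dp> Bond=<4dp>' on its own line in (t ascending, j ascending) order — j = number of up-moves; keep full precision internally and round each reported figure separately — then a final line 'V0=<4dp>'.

Under the risk-neutral measure, an up-move has probability p* = (R−d)/(u−d) = 0.6375 and values discount at R = 1.17.
Terminal payoffs: V(1,0)=76.0700, V(1,1)=0.0000
(0,0): S=191.0000. Δ = (V_up−V_dn)/(S_up−S_dn) = (0.0000−76.0700)/(278.8600−126.0600) = -0.4978. V = [p*·0.0000 + (1−p*)·76.0700]/1.17 = 23.5687. B = V − Δ·S = 118.6562.
Root portfolio cost Δ·191+B reproduces V0=23.5687.

(0,0): Delta=-0.4978 Bond=118.6562
V0=23.5687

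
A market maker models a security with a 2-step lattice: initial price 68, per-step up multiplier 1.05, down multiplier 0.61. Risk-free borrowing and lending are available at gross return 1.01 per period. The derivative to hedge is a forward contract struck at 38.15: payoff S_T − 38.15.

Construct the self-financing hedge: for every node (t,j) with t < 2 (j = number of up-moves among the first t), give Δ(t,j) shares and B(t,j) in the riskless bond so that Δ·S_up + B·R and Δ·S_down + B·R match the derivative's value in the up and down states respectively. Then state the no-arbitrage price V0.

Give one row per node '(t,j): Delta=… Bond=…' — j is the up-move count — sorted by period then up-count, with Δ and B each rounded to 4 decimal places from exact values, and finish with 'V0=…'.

(0,0): Delta=1.0000 Bond=-37.3983
(1,0): Delta=1.0000 Bond=-37.7723
(1,1): Delta=1.0000 Bond=-37.7723
V0=30.6017

The replicating-portfolio and risk-neutral prices coincide; use p* = (1.01−0.61)/(1.05−0.61) = 0.9091 for the latter.
Terminal payoffs: V(2,0)=-12.8472, V(2,1)=5.4040, V(2,2)=36.8200
  t=1,j=0: stock 41.4800 → up 43.5540 (V=5.4040), down 25.3028 (V=-12.8472). Price 3.7077; hedge Δ=1.0000, bond B=-37.7723.
  t=1,j=1: stock 71.4000 → up 74.9700 (V=36.8200), down 43.5540 (V=5.4040). Price 33.6277; hedge Δ=1.0000, bond B=-37.7723.
  t=0,j=0: stock 68.0000 → up 71.4000 (V=33.6277), down 41.4800 (V=3.7077). Price 30.6017; hedge Δ=1.0000, bond B=-37.3983.
Check: Δ(0,0)·S0 + B(0,0) = 30.6017 = V0.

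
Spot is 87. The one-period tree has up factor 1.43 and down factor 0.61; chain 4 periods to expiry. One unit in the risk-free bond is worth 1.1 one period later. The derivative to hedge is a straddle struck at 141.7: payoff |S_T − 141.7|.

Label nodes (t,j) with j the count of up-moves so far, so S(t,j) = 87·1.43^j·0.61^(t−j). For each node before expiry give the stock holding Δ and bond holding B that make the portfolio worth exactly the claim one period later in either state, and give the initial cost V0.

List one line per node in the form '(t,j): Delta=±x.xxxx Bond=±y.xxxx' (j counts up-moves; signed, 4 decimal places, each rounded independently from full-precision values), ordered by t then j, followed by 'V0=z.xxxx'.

Since d<R<u, set p* = (R−d)/(u−d) = 0.5976; price each node as the discounted p*-expectation of its children.
Terminal values V(4,·): V(4,0)=129.6541, V(4,1)=113.4613, V(4,2)=75.5011, V(4,3)=13.4877, V(4,4)=222.1006
(3,0): S=19.7473. Δ = (V_up−V_dn)/(S_up−S_dn) = (113.4613−129.6541)/(28.2387−12.0459) = -1.0000. V = [p*·113.4613 + (1−p*)·129.6541]/1.1 = 109.0708. B = V − Δ·S = 128.8182.
(3,1): S=46.2930. Δ = (V_up−V_dn)/(S_up−S_dn) = (75.5011−113.4613)/(66.1989−28.2387) = -1.0000. V = [p*·75.5011 + (1−p*)·113.4613]/1.1 = 82.5252. B = V − Δ·S = 128.8182.
(3,2): S=108.5228. Δ = (V_up−V_dn)/(S_up−S_dn) = (13.4877−75.5011)/(155.1877−66.1989) = -0.6969. V = [p*·13.4877 + (1−p*)·75.5011]/1.1 = 34.9493. B = V − Δ·S = 110.5754.
(3,3): S=254.4060. Δ = (V_up−V_dn)/(S_up−S_dn) = (222.1006−13.4877)/(363.8006−155.1877) = 1.0000. V = [p*·222.1006 + (1−p*)·13.4877]/1.1 = 125.5878. B = V − Δ·S = -128.8182.
(2,0): S=32.3727. Δ = (V_up−V_dn)/(S_up−S_dn) = (82.5252−109.0708)/(46.2930−19.7473) = -1.0000. V = [p*·82.5252 + (1−p*)·109.0708]/1.1 = 84.7347. B = V − Δ·S = 117.1074.
(2,1): S=75.8901. Δ = (V_up−V_dn)/(S_up−S_dn) = (34.9493−82.5252)/(108.5228−46.2930) = -0.7645. V = [p*·34.9493 + (1−p*)·82.5252]/1.1 = 49.1779. B = V − Δ·S = 107.1973.
(2,2): S=177.9063. Δ = (V_up−V_dn)/(S_up−S_dn) = (125.5878−34.9493)/(254.4060−108.5228) = 0.6213. V = [p*·125.5878 + (1−p*)·34.9493]/1.1 = 81.0103. B = V − Δ·S = -29.5244.
(1,0): S=53.0700. Δ = (V_up−V_dn)/(S_up−S_dn) = (49.1779−84.7347)/(75.8901−32.3727) = -0.8171. V = [p*·49.1779 + (1−p*)·84.7347]/1.1 = 57.7158. B = V − Δ·S = 101.0778.
(1,1): S=124.4100. Δ = (V_up−V_dn)/(S_up−S_dn) = (81.0103−49.1779)/(177.9063−75.8901) = 0.3120. V = [p*·81.0103 + (1−p*)·49.1779]/1.1 = 61.9998. B = V − Δ·S = 23.1798.
(0,0): S=87.0000. Δ = (V_up−V_dn)/(S_up−S_dn) = (61.9998−57.7158)/(124.4100−53.0700) = 0.0600. V = [p*·61.9998 + (1−p*)·57.7158]/1.1 = 54.7961. B = V − Δ·S = 49.5718.
Check: Δ(0,0)·S0 + B(0,0) = 54.7961 = V0.

(0,0): Delta=0.0600 Bond=49.5718
(1,0): Delta=-0.8171 Bond=101.0778
(1,1): Delta=0.3120 Bond=23.1798
(2,0): Delta=-1.0000 Bond=117.1074
(2,1): Delta=-0.7645 Bond=107.1973
(2,2): Delta=0.6213 Bond=-29.5244
(3,0): Delta=-1.0000 Bond=128.8182
(3,1): Delta=-1.0000 Bond=128.8182
(3,2): Delta=-0.6969 Bond=110.5754
(3,3): Delta=1.0000 Bond=-128.8182
V0=54.7961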